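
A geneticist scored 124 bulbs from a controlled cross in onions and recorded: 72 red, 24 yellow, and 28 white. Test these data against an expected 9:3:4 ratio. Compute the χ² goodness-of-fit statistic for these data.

0.387

Expected counts for N = 124 under a 9:3:4 ratio (total parts = 16):
  red: 124 × 9/16 = 69.75
  yellow: 124 × 3/16 = 23.25
  white: 124 × 4/16 = 31
χ² = Σ (O − E)² / E
  red: (72 − 69.75)² / 69.75 = 0.0726
  yellow: (24 − 23.25)² / 23.25 = 0.0242
  white: (28 − 31)² / 31 = 0.2903
χ² = 0.0726 + 0.0242 + 0.2903 = 0.3871 ≈ 0.387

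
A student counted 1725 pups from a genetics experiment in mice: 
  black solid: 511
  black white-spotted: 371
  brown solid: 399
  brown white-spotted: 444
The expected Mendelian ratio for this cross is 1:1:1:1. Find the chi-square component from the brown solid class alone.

Total ratio parts = 4. Expected numbers out of 1725:
  black solid: 1725 × 1/4 = 431.25
  black white-spotted: 1725 × 1/4 = 431.25
  brown solid: 1725 × 1/4 = 431.25
  brown white-spotted: 1725 × 1/4 = 431.25
Contribution of brown solid: (399 − 431.25)² / 431.25 = 2.4117

2.412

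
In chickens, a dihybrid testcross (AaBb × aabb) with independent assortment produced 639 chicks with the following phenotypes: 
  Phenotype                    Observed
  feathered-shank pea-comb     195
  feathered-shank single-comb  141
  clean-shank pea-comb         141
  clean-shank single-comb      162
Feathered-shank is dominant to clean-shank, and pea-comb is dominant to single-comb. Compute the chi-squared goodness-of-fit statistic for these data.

A dihybrid testcross with independent assortment gives a 1:1:1:1 ratio.
The 1:1:1:1 ratio has 4 parts, so with N = 639 the expected counts are:
  feathered-shank pea-comb: 639 × 1/4 = 159.75
  feathered-shank single-comb: 639 × 1/4 = 159.75
  clean-shank pea-comb: 639 × 1/4 = 159.75
  clean-shank single-comb: 639 × 1/4 = 159.75
χ² = Σ (O − E)² / E
  feathered-shank pea-comb: (195 − 159.75)² / 159.75 = 7.7782
  feathered-shank single-comb: (141 − 159.75)² / 159.75 = 2.2007
  clean-shank pea-comb: (141 − 159.75)² / 159.75 = 2.2007
  clean-shank single-comb: (162 − 159.75)² / 159.75 = 0.0317
χ² = 7.7782 + 2.2007 + 2.2007 + 0.0317 = 12.2113 ≈ 12.211

12.211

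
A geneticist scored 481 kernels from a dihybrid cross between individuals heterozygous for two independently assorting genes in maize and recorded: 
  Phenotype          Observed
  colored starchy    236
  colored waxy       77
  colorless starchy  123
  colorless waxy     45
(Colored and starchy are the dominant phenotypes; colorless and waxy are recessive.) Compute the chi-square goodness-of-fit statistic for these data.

A dihybrid F₂ with independent assortment and complete dominance at both loci gives a 9:3:3:1 phenotypic ratio.
Total ratio parts = 16. Expected numbers out of 481:
  colored starchy: 481 × 9/16 = 270.5625
  colored waxy: 481 × 3/16 = 90.1875
  colorless starchy: 481 × 3/16 = 90.1875
  colorless waxy: 481 × 1/16 = 30.0625
χ² = Σ (O − E)² / E
  colored starchy: (236 − 270.5625)² / 270.5625 = 4.4151
  colored waxy: (77 − 90.1875)² / 90.1875 = 1.9283
  colorless starchy: (123 − 90.1875)² / 90.1875 = 11.9380
  colorless waxy: (45 − 30.0625)² / 30.0625 = 7.4222
χ² = 4.4151 + 1.9283 + 11.9380 + 7.4222 = 25.7036 ≈ 25.704

25.704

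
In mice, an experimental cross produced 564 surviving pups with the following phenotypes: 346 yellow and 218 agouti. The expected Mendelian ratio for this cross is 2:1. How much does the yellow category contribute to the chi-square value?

2.394

Expected counts for N = 564 under a 2:1 ratio (total parts = 3):
  yellow: 564 × 2/3 = 376
  agouti: 564 × 1/3 = 188
Contribution of yellow: (346 − 376)² / 376 = 2.3936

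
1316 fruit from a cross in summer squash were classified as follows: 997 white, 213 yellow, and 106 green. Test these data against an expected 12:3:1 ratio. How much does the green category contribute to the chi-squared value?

6.858

Total ratio parts = 16. Expected numbers out of 1316:
  white: 1316 × 12/16 = 987
  yellow: 1316 × 3/16 = 246.75
  green: 1316 × 1/16 = 82.25
Contribution of green: (106 − 82.25)² / 82.25 = 6.8579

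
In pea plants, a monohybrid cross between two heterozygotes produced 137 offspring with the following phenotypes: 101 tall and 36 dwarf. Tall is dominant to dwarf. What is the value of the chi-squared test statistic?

For a monohybrid cross between heterozygotes with complete dominance, the expected phenotypic ratio is 3:1.
The 3:1 ratio has 4 parts, so with N = 137 the expected counts are:
  tall: 137 × 3/4 = 102.75
  dwarf: 137 × 1/4 = 34.25
χ² = Σ (O − E)² / E
  tall: (101 − 102.75)² / 102.75 = 0.0298
  dwarf: (36 − 34.25)² / 34.25 = 0.0894
χ² = 0.0298 + 0.0894 = 0.1192 ≈ 0.119

0.119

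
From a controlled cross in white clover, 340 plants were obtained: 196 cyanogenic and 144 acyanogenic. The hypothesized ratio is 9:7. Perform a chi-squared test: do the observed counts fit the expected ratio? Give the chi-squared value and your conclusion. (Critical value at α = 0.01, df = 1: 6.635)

0.270; consistent

The 9:7 ratio has 16 parts, so with N = 340 the expected counts are:
  cyanogenic: 340 × 9/16 = 191.25
  acyanogenic: 340 × 7/16 = 148.75
χ² = Σ (O − E)² / E
  cyanogenic: (196 − 191.25)² / 191.25 = 0.1180
  acyanogenic: (144 − 148.75)² / 148.75 = 0.1517
χ² = 0.1180 + 0.1517 = 0.2697 ≈ 0.270
Degrees of freedom = 2 − 1 = 1; critical value at α = 0.01 is 6.635.
Since 0.270 < 6.635, we fail to reject the null hypothesis — the data are consistent with the 9:7 ratio.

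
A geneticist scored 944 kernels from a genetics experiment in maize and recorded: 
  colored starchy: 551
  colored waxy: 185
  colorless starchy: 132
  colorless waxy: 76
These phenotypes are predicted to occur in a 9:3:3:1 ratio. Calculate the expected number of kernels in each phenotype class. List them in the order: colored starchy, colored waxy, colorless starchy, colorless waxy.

Expected counts for N = 944 under a 9:3:3:1 ratio (total parts = 16):
  colored starchy: 944 × 9/16 = 531
  colored waxy: 944 × 3/16 = 177
  colorless starchy: 944 × 3/16 = 177
  colorless waxy: 944 × 1/16 = 59

531, 177, 177, 59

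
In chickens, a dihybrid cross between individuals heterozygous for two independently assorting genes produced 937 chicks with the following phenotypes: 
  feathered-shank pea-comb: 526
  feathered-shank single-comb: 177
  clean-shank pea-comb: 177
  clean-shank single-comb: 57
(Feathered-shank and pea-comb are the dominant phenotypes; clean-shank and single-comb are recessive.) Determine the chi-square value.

0.063

A dihybrid F₂ with independent assortment and complete dominance at both loci gives a 9:3:3:1 phenotypic ratio.
The 9:3:3:1 ratio has 16 parts, so with N = 937 the expected counts are:
  feathered-shank pea-comb: 937 × 9/16 = 527.0625
  feathered-shank single-comb: 937 × 3/16 = 175.6875
  clean-shank pea-comb: 937 × 3/16 = 175.6875
  clean-shank single-comb: 937 × 1/16 = 58.5625
χ² = Σ (O − E)² / E
  feathered-shank pea-comb: (526 − 527.0625)² / 527.0625 = 0.0021
  feathered-shank single-comb: (177 − 175.6875)² / 175.6875 = 0.0098
  clean-shank pea-comb: (177 − 175.6875)² / 175.6875 = 0.0098
  clean-shank single-comb: (57 − 58.5625)² / 58.5625 = 0.0417
χ² = 0.0021 + 0.0098 + 0.0098 + 0.0417 = 0.0634 ≈ 0.063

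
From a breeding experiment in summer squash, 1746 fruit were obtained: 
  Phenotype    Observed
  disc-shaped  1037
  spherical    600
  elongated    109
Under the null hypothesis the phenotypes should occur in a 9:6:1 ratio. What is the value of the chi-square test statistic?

7.644

Total ratio parts = 16. Expected numbers out of 1746:
  disc-shaped: 1746 × 9/16 = 982.125
  spherical: 1746 × 6/16 = 654.75
  elongated: 1746 × 1/16 = 109.125
χ² = Σ (O − E)² / E
  disc-shaped: (1037 − 982.125)² / 982.125 = 3.0661
  spherical: (600 − 654.75)² / 654.75 = 4.5782
  elongated: (109 − 109.125)² / 109.125 = 0.0001
χ² = 3.0661 + 4.5782 + 0.0001 = 7.6444 ≈ 7.644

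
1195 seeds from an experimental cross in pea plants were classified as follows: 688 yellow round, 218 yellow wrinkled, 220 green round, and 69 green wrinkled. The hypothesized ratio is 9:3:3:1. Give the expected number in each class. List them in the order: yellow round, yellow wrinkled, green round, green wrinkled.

672.1875, 224.0625, 224.0625, 74.6875

The 9:3:3:1 ratio has 16 parts, so with N = 1195 the expected counts are:
  yellow round: 1195 × 9/16 = 672.1875
  yellow wrinkled: 1195 × 3/16 = 224.0625
  green round: 1195 × 3/16 = 224.0625
  green wrinkled: 1195 × 1/16 = 74.6875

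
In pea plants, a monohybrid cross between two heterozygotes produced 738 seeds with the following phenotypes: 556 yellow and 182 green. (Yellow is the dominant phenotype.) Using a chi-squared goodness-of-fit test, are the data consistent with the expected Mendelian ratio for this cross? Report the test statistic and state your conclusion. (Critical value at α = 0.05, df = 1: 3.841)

0.045; consistent

For a monohybrid cross between heterozygotes with complete dominance, the expected phenotypic ratio is 3:1.
Expected counts for N = 738 under a 3:1 ratio (total parts = 4):
  yellow: 738 × 3/4 = 553.5
  green: 738 × 1/4 = 184.5
χ² = Σ (O − E)² / E
  yellow: (556 − 553.5)² / 553.5 = 0.0113
  green: (182 − 184.5)² / 184.5 = 0.0339
χ² = 0.0113 + 0.0339 = 0.0452 ≈ 0.045
Degrees of freedom = 2 − 1 = 1; critical value at α = 0.05 is 3.841.
Since 0.045 < 3.841, we fail to reject the null hypothesis — the data are consistent with the 3:1 ratio.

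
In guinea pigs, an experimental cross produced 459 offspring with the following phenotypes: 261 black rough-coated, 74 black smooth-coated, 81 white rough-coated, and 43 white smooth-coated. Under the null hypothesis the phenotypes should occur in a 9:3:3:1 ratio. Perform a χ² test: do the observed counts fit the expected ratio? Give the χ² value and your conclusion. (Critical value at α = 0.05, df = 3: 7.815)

The 9:3:3:1 ratio has 16 parts, so with N = 459 the expected counts are:
  black rough-coated: 459 × 9/16 = 258.1875
  black smooth-coated: 459 × 3/16 = 86.0625
  white rough-coated: 459 × 3/16 = 86.0625
  white smooth-coated: 459 × 1/16 = 28.6875
χ² = Σ (O − E)² / E
  black rough-coated: (261 − 258.1875)² / 258.1875 = 0.0306
  black smooth-coated: (74 − 86.0625)² / 86.0625 = 1.6907
  white rough-coated: (81 − 86.0625)² / 86.0625 = 0.2978
  white smooth-coated: (43 − 28.6875)² / 28.6875 = 7.1407
χ² = 0.0306 + 1.6907 + 0.2978 + 7.1407 = 9.1598 ≈ 9.160
Degrees of freedom = 4 − 1 = 3; critical value at α = 0.05 is 7.815.
Since 9.160 > 7.815, we reject the null hypothesis — the data do not fit the 9:3:3:1 ratio.

9.160; not consistent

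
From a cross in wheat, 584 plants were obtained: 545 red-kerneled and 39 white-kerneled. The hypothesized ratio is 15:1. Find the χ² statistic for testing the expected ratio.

0.183

The 15:1 ratio has 16 parts, so with N = 584 the expected counts are:
  red-kerneled: 584 × 15/16 = 547.5
  white-kerneled: 584 × 1/16 = 36.5
χ² = Σ (O − E)² / E
  red-kerneled: (545 − 547.5)² / 547.5 = 0.0114
  white-kerneled: (39 − 36.5)² / 36.5 = 0.1712
χ² = 0.0114 + 0.1712 = 0.1826 ≈ 0.183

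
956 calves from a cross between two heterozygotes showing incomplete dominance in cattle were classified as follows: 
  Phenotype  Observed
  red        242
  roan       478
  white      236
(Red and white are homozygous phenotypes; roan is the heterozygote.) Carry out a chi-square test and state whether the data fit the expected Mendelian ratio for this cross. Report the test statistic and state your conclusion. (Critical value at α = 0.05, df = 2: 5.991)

With incomplete dominance, a heterozygote × heterozygote cross gives a 1:2:1 phenotypic ratio.
The 1:2:1 ratio has 4 parts, so with N = 956 the expected counts are:
  red: 956 × 1/4 = 239
  roan: 956 × 2/4 = 478
  white: 956 × 1/4 = 239
χ² = Σ (O − E)² / E
  red: (242 − 239)² / 239 = 0.0377
  roan: (478 − 478)² / 478 = 0.0000
  white: (236 − 239)² / 239 = 0.0377
χ² = 0.0377 + 0.0000 + 0.0377 = 0.0754 ≈ 0.075
Degrees of freedom = 3 − 1 = 2; critical value at α = 0.05 is 5.991.
Since 0.075 < 5.991, we fail to reject the null hypothesis — the data are consistent with the 1:2:1 ratio.

0.075; consistent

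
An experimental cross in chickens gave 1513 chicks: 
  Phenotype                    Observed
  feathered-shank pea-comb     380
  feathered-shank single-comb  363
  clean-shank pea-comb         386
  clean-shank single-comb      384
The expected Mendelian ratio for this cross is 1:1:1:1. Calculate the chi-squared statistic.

0.869

Expected counts for N = 1513 under a 1:1:1:1 ratio (total parts = 4):
  feathered-shank pea-comb: 1513 × 1/4 = 378.25
  feathered-shank single-comb: 1513 × 1/4 = 378.25
  clean-shank pea-comb: 1513 × 1/4 = 378.25
  clean-shank single-comb: 1513 × 1/4 = 378.25
χ² = Σ (O − E)² / E
  feathered-shank pea-comb: (380 − 378.25)² / 378.25 = 0.0081
  feathered-shank single-comb: (363 − 378.25)² / 378.25 = 0.6148
  clean-shank pea-comb: (386 − 378.25)² / 378.25 = 0.1588
  clean-shank single-comb: (384 − 378.25)² / 378.25 = 0.0874
χ² = 0.0081 + 0.6148 + 0.1588 + 0.0874 = 0.8691 ≈ 0.869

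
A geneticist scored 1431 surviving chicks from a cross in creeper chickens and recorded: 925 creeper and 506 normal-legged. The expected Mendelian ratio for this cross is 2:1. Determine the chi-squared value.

2.645

The 2:1 ratio has 3 parts, so with N = 1431 the expected counts are:
  creeper: 1431 × 2/3 = 954
  normal-legged: 1431 × 1/3 = 477
χ² = Σ (O − E)² / E
  creeper: (925 − 954)² / 954 = 0.8816
  normal-legged: (506 − 477)² / 477 = 1.7631
χ² = 0.8816 + 1.7631 = 2.6447 ≈ 2.645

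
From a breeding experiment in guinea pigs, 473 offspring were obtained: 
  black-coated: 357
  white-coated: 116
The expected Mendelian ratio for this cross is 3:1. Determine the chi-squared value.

The 3:1 ratio has 4 parts, so with N = 473 the expected counts are:
  black-coated: 473 × 3/4 = 354.75
  white-coated: 473 × 1/4 = 118.25
χ² = Σ (O − E)² / E
  black-coated: (357 − 354.75)² / 354.75 = 0.0143
  white-coated: (116 − 118.25)² / 118.25 = 0.0428
χ² = 0.0143 + 0.0428 = 0.0571 ≈ 0.057

0.057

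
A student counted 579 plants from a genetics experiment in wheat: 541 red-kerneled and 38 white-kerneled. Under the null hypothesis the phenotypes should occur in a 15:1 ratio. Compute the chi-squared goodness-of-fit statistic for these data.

The 15:1 ratio has 16 parts, so with N = 579 the expected counts are:
  red-kerneled: 579 × 15/16 = 542.8125
  white-kerneled: 579 × 1/16 = 36.1875
χ² = Σ (O − E)² / E
  red-kerneled: (541 − 542.8125)² / 542.8125 = 0.0061
  white-kerneled: (38 − 36.1875)² / 36.1875 = 0.0908
χ² = 0.0061 + 0.0908 = 0.0969 ≈ 0.097

0.097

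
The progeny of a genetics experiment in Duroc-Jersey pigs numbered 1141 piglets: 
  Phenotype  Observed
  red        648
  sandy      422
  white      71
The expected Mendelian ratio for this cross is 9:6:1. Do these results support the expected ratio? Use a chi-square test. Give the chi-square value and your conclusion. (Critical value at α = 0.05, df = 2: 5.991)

Total ratio parts = 16. Expected numbers out of 1141:
  red: 1141 × 9/16 = 641.8125
  sandy: 1141 × 6/16 = 427.875
  white: 1141 × 1/16 = 71.3125
χ² = Σ (O − E)² / E
  red: (648 − 641.8125)² / 641.8125 = 0.0597
  sandy: (422 − 427.875)² / 427.875 = 0.0807
  white: (71 − 71.3125)² / 71.3125 = 0.0014
χ² = 0.0597 + 0.0807 + 0.0014 = 0.1418 ≈ 0.142
Degrees of freedom = 3 − 1 = 2; critical value at α = 0.05 is 5.991.
Since 0.142 < 5.991, we fail to reject the null hypothesis — the data are consistent with the 9:6:1 ratio.

0.142; consistent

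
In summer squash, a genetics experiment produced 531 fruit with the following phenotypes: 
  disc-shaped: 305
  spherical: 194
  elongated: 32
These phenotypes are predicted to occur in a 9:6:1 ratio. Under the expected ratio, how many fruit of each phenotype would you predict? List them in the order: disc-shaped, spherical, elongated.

298.6875, 199.125, 33.1875

The 9:6:1 ratio has 16 parts, so with N = 531 the expected counts are:
  disc-shaped: 531 × 9/16 = 298.6875
  spherical: 531 × 6/16 = 199.125
  elongated: 531 × 1/16 = 33.1875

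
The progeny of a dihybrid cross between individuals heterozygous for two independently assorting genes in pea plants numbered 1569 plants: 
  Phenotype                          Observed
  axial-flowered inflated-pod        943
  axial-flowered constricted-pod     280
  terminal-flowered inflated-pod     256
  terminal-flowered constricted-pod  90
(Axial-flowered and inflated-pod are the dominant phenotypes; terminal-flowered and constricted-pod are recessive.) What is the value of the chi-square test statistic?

10.443

A dihybrid F₂ with independent assortment and complete dominance at both loci gives a 9:3:3:1 phenotypic ratio.
Expected counts for N = 1569 under a 9:3:3:1 ratio (total parts = 16):
  axial-flowered inflated-pod: 1569 × 9/16 = 882.5625
  axial-flowered constricted-pod: 1569 × 3/16 = 294.1875
  terminal-flowered inflated-pod: 1569 × 3/16 = 294.1875
  terminal-flowered constricted-pod: 1569 × 1/16 = 98.0625
χ² = Σ (O − E)² / E
  axial-flowered inflated-pod: (943 − 882.5625)² / 882.5625 = 4.1387
  axial-flowered constricted-pod: (280 − 294.1875)² / 294.1875 = 0.6842
  terminal-flowered inflated-pod: (256 − 294.1875)² / 294.1875 = 4.9570
  terminal-flowered constricted-pod: (90 − 98.0625)² / 98.0625 = 0.6629
χ² = 4.1387 + 0.6842 + 4.9570 + 0.6629 = 10.4428 ≈ 10.443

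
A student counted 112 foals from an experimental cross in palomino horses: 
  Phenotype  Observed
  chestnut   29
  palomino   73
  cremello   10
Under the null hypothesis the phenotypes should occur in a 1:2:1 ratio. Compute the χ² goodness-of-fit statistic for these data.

16.768

Total ratio parts = 4. Expected numbers out of 112:
  chestnut: 112 × 1/4 = 28
  palomino: 112 × 2/4 = 56
  cremello: 112 × 1/4 = 28
χ² = Σ (O − E)² / E
  chestnut: (29 − 28)² / 28 = 0.0357
  palomino: (73 − 56)² / 56 = 5.1607
  cremello: (10 − 28)² / 28 = 11.5714
χ² = 0.0357 + 5.1607 + 11.5714 = 16.7678 ≈ 16.768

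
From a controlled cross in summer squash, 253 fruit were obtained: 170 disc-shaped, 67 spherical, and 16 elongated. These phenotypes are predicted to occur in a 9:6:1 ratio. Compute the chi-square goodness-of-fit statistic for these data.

13.579

The 9:6:1 ratio has 16 parts, so with N = 253 the expected counts are:
  disc-shaped: 253 × 9/16 = 142.3125
  spherical: 253 × 6/16 = 94.875
  elongated: 253 × 1/16 = 15.8125
χ² = Σ (O − E)² / E
  disc-shaped: (170 − 142.3125)² / 142.3125 = 5.3867
  spherical: (67 − 94.875)² / 94.875 = 8.1899
  elongated: (16 − 15.8125)² / 15.8125 = 0.0022
χ² = 5.3867 + 8.1899 + 0.0022 = 13.5788 ≈ 13.579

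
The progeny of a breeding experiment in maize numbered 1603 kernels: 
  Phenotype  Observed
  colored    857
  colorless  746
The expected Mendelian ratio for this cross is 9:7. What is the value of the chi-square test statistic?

5.062

Under the 9:7 hypothesis (Σ ratio = 16, N = 1603):
  colored: 1603 × 9/16 = 901.6875
  colorless: 1603 × 7/16 = 701.3125
χ² = Σ (O − E)² / E
  colored: (857 − 901.6875)² / 901.6875 = 2.2147
  colorless: (746 − 701.3125)² / 701.3125 = 2.8475
χ² = 2.2147 + 2.8475 = 5.0622 ≈ 5.062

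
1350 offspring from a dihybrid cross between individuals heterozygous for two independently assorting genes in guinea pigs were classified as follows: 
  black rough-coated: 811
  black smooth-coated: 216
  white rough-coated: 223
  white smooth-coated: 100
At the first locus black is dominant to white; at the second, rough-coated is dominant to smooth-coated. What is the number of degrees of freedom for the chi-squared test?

A dihybrid F₂ with independent assortment and complete dominance at both loci gives a 9:3:3:1 phenotypic ratio.
A goodness-of-fit test with 4 phenotype classes has df = 4 − 1 = 3.

3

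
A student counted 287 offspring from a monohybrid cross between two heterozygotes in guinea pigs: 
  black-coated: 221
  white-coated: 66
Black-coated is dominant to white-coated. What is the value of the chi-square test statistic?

For a monohybrid cross between heterozygotes with complete dominance, the expected phenotypic ratio is 3:1.
Under the 3:1 hypothesis (Σ ratio = 4, N = 287):
  black-coated: 287 × 3/4 = 215.25
  white-coated: 287 × 1/4 = 71.75
χ² = Σ (O − E)² / E
  black-coated: (221 − 215.25)² / 215.25 = 0.1536
  white-coated: (66 − 71.75)² / 71.75 = 0.4608
χ² = 0.1536 + 0.4608 = 0.6144 ≈ 0.614

0.614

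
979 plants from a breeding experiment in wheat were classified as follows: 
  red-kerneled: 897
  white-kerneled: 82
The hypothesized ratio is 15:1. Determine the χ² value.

Total ratio parts = 16. Expected numbers out of 979:
  red-kerneled: 979 × 15/16 = 917.8125
  white-kerneled: 979 × 1/16 = 61.1875
χ² = Σ (O − E)² / E
  red-kerneled: (897 − 917.8125)² / 917.8125 = 0.4719
  white-kerneled: (82 − 61.1875)² / 61.1875 = 7.0792
χ² = 0.4719 + 7.0792 = 7.5511 ≈ 7.551

7.551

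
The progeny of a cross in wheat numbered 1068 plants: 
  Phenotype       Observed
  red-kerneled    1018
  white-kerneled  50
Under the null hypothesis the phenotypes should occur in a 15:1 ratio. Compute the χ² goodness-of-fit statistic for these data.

4.483

Expected counts for N = 1068 under a 15:1 ratio (total parts = 16):
  red-kerneled: 1068 × 15/16 = 1001.25
  white-kerneled: 1068 × 1/16 = 66.75
χ² = Σ (O − E)² / E
  red-kerneled: (1018 − 1001.25)² / 1001.25 = 0.2802
  white-kerneled: (50 − 66.75)² / 66.75 = 4.2032
χ² = 0.2802 + 4.2032 = 4.4834 ≈ 4.483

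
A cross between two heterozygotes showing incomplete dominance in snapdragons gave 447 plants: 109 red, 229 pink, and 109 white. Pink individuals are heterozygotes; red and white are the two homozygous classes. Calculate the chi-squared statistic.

With incomplete dominance, a heterozygote × heterozygote cross gives a 1:2:1 phenotypic ratio.
Under the 1:2:1 hypothesis (Σ ratio = 4, N = 447):
  red: 447 × 1/4 = 111.75
  pink: 447 × 2/4 = 223.5
  white: 447 × 1/4 = 111.75
χ² = Σ (O − E)² / E
  red: (109 − 111.75)² / 111.75 = 0.0677
  pink: (229 − 223.5)² / 223.5 = 0.1353
  white: (109 − 111.75)² / 111.75 = 0.0677
χ² = 0.0677 + 0.1353 + 0.0677 = 0.2707 ≈ 0.271

0.271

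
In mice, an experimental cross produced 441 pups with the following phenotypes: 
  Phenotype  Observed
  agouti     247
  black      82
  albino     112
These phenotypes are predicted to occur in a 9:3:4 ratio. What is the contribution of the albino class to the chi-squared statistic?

Expected counts for N = 441 under a 9:3:4 ratio (total parts = 16):
  agouti: 441 × 9/16 = 248.0625
  black: 441 × 3/16 = 82.6875
  albino: 441 × 4/16 = 110.25
Contribution of albino: (112 − 110.25)² / 110.25 = 0.0278

0.028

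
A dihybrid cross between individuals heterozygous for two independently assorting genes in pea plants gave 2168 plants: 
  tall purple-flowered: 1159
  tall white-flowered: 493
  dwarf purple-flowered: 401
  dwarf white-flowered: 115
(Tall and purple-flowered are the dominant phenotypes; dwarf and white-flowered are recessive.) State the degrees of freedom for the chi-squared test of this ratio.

3

A dihybrid F₂ with independent assortment and complete dominance at both loci gives a 9:3:3:1 phenotypic ratio.
A goodness-of-fit test with 4 phenotype classes has df = 4 − 1 = 3.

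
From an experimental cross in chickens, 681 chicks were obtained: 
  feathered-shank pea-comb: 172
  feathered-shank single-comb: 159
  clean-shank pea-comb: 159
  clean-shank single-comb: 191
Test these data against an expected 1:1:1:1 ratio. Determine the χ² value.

Under the 1:1:1:1 hypothesis (Σ ratio = 4, N = 681):
  feathered-shank pea-comb: 681 × 1/4 = 170.25
  feathered-shank single-comb: 681 × 1/4 = 170.25
  clean-shank pea-comb: 681 × 1/4 = 170.25
  clean-shank single-comb: 681 × 1/4 = 170.25
χ² = Σ (O − E)² / E
  feathered-shank pea-comb: (172 − 170.25)² / 170.25 = 0.0180
  feathered-shank single-comb: (159 − 170.25)² / 170.25 = 0.7434
  clean-shank pea-comb: (159 − 170.25)² / 170.25 = 0.7434
  clean-shank single-comb: (191 − 170.25)² / 170.25 = 2.5290
χ² = 0.0180 + 0.7434 + 0.7434 + 2.5290 = 4.0338 ≈ 4.034

4.034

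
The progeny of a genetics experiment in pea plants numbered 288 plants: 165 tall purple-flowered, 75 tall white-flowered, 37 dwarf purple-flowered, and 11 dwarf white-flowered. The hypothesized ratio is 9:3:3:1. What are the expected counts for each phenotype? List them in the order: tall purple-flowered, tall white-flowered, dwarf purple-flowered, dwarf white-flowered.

162, 54, 54, 18

Expected counts for N = 288 under a 9:3:3:1 ratio (total parts = 16):
  tall purple-flowered: 288 × 9/16 = 162
  tall white-flowered: 288 × 3/16 = 54
  dwarf purple-flowered: 288 × 3/16 = 54
  dwarf white-flowered: 288 × 1/16 = 18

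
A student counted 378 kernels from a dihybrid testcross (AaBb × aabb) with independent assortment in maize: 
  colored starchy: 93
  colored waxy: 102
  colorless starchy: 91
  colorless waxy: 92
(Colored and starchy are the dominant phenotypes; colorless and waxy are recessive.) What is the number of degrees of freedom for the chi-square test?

3

A dihybrid testcross with independent assortment gives a 1:1:1:1 ratio.
A goodness-of-fit test with 4 phenotype classes has df = 4 − 1 = 3.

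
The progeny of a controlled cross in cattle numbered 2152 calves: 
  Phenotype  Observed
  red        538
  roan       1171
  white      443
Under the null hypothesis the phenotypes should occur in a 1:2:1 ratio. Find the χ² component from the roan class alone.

8.388

The 1:2:1 ratio has 4 parts, so with N = 2152 the expected counts are:
  red: 2152 × 1/4 = 538
  roan: 2152 × 2/4 = 1076
  white: 2152 × 1/4 = 538
Contribution of roan: (1171 − 1076)² / 1076 = 8.3875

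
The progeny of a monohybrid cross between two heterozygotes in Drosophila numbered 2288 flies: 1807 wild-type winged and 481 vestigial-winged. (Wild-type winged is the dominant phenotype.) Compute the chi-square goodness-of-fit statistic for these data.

For a monohybrid cross between heterozygotes with complete dominance, the expected phenotypic ratio is 3:1.
Under the 3:1 hypothesis (Σ ratio = 4, N = 2288):
  wild-type winged: 2288 × 3/4 = 1716
  vestigial-winged: 2288 × 1/4 = 572
χ² = Σ (O − E)² / E
  wild-type winged: (1807 − 1716)² / 1716 = 4.8258
  vestigial-winged: (481 − 572)² / 572 = 14.4773
χ² = 4.8258 + 14.4773 = 19.3031 ≈ 19.303

19.303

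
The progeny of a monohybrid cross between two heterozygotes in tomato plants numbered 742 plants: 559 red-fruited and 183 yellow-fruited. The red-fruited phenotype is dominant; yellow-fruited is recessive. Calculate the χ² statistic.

0.045

For a monohybrid cross between heterozygotes with complete dominance, the expected phenotypic ratio is 3:1.
Total ratio parts = 4. Expected numbers out of 742:
  red-fruited: 742 × 3/4 = 556.5
  yellow-fruited: 742 × 1/4 = 185.5
χ² = Σ (O − E)² / E
  red-fruited: (559 − 556.5)² / 556.5 = 0.0112
  yellow-fruited: (183 − 185.5)² / 185.5 = 0.0337
χ² = 0.0112 + 0.0337 = 0.0449 ≈ 0.045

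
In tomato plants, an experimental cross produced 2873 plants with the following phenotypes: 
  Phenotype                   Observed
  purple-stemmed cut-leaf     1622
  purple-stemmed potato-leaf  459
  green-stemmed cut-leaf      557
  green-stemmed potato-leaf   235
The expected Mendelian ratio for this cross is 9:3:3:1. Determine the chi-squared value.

The 9:3:3:1 ratio has 16 parts, so with N = 2873 the expected counts are:
  purple-stemmed cut-leaf: 2873 × 9/16 = 1616.0625
  purple-stemmed potato-leaf: 2873 × 3/16 = 538.6875
  green-stemmed cut-leaf: 2873 × 3/16 = 538.6875
  green-stemmed potato-leaf: 2873 × 1/16 = 179.5625
χ² = Σ (O − E)² / E
  purple-stemmed cut-leaf: (1622 − 1616.0625)² / 1616.0625 = 0.0218
  purple-stemmed potato-leaf: (459 − 538.6875)² / 538.6875 = 11.7881
  green-stemmed cut-leaf: (557 − 538.6875)² / 538.6875 = 0.6225
  green-stemmed potato-leaf: (235 − 179.5625)² / 179.5625 = 17.1156
χ² = 0.0218 + 11.7881 + 0.6225 + 17.1156 = 29.548

29.548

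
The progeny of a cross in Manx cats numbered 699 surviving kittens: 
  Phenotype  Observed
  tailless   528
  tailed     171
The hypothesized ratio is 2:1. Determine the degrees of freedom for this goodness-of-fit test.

1

A goodness-of-fit test with 2 phenotype classes has df = 2 − 1 = 1.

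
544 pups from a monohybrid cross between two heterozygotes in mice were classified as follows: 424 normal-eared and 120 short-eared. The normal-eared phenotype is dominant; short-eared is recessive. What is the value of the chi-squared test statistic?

For a monohybrid cross between heterozygotes with complete dominance, the expected phenotypic ratio is 3:1.
The 3:1 ratio has 4 parts, so with N = 544 the expected counts are:
  normal-eared: 544 × 3/4 = 408
  short-eared: 544 × 1/4 = 136
χ² = Σ (O − E)² / E
  normal-eared: (424 − 408)² / 408 = 0.6275
  short-eared: (120 − 136)² / 136 = 1.8824
χ² = 0.6275 + 1.8824 = 2.5099 ≈ 2.510

2.510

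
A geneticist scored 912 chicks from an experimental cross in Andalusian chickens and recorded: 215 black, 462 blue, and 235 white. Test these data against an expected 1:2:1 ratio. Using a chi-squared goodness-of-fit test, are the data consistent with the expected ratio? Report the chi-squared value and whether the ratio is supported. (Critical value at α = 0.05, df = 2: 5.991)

1.035; consistent

Under the 1:2:1 hypothesis (Σ ratio = 4, N = 912):
  black: 912 × 1/4 = 228
  blue: 912 × 2/4 = 456
  white: 912 × 1/4 = 228
χ² = Σ (O − E)² / E
  black: (215 − 228)² / 228 = 0.7412
  blue: (462 − 456)² / 456 = 0.0789
  white: (235 − 228)² / 228 = 0.2149
χ² = 0.7412 + 0.0789 + 0.2149 = 1.035
Degrees of freedom = 3 − 1 = 2; critical value at α = 0.05 is 5.991.
Since 1.035 < 5.991, we fail to reject the null hypothesis — the data are consistent with the 1:2:1 ratio.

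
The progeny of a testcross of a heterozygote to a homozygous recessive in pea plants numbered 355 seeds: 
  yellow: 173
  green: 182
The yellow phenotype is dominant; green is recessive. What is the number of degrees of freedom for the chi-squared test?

A testcross of a heterozygote (Aa × aa) gives a 1:1 phenotypic ratio.
A goodness-of-fit test with 2 phenotype classes has df = 2 − 1 = 1.

1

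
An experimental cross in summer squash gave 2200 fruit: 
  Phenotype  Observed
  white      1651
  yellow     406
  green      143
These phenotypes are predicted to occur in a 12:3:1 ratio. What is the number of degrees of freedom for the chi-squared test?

2

A goodness-of-fit test with 3 phenotype classes has df = 3 − 1 = 2.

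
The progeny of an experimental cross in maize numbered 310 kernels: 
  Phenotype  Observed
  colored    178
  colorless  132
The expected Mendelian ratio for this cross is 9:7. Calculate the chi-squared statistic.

Under the 9:7 hypothesis (Σ ratio = 16, N = 310):
  colored: 310 × 9/16 = 174.375
  colorless: 310 × 7/16 = 135.625
χ² = Σ (O − E)² / E
  colored: (178 − 174.375)² / 174.375 = 0.0754
  colorless: (132 − 135.625)² / 135.625 = 0.0969
χ² = 0.0754 + 0.0969 = 0.1723 ≈ 0.172

0.172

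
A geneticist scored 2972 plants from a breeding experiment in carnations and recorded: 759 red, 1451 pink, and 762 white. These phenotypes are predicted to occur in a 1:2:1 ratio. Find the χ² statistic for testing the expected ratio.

Expected counts for N = 2972 under a 1:2:1 ratio (total parts = 4):
  red: 2972 × 1/4 = 743
  pink: 2972 × 2/4 = 1486
  white: 2972 × 1/4 = 743
χ² = Σ (O − E)² / E
  red: (759 − 743)² / 743 = 0.3445
  pink: (1451 − 1486)² / 1486 = 0.8244
  white: (762 − 743)² / 743 = 0.4859
χ² = 0.3445 + 0.8244 + 0.4859 = 1.6548 ≈ 1.655

1.655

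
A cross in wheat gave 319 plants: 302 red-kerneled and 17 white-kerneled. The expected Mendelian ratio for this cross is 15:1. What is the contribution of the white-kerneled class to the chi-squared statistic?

Under the 15:1 hypothesis (Σ ratio = 16, N = 319):
  red-kerneled: 319 × 15/16 = 299.0625
  white-kerneled: 319 × 1/16 = 19.9375
Contribution of white-kerneled: (17 − 19.9375)² / 19.9375 = 0.4328

0.433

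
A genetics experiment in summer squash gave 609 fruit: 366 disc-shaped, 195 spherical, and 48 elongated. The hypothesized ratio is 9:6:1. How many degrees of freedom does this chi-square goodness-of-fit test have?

A goodness-of-fit test with 3 phenotype classes has df = 3 − 1 = 2.

2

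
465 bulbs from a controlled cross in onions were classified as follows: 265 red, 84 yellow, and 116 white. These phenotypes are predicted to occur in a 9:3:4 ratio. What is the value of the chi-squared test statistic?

Expected counts for N = 465 under a 9:3:4 ratio (total parts = 16):
  red: 465 × 9/16 = 261.5625
  yellow: 465 × 3/16 = 87.1875
  white: 465 × 4/16 = 116.25
χ² = Σ (O − E)² / E
  red: (265 − 261.5625)² / 261.5625 = 0.0452
  yellow: (84 − 87.1875)² / 87.1875 = 0.1165
  white: (116 − 116.25)² / 116.25 = 0.0005
χ² = 0.0452 + 0.1165 + 0.0005 = 0.1622 ≈ 0.162

0.162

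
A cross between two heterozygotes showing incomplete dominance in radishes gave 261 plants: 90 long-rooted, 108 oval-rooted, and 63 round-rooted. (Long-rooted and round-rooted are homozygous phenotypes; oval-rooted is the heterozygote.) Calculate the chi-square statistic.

13.345

With incomplete dominance, a heterozygote × heterozygote cross gives a 1:2:1 phenotypic ratio.
Under the 1:2:1 hypothesis (Σ ratio = 4, N = 261):
  long-rooted: 261 × 1/4 = 65.25
  oval-rooted: 261 × 2/4 = 130.5
  round-rooted: 261 × 1/4 = 65.25
χ² = Σ (O − E)² / E
  long-rooted: (90 − 65.25)² / 65.25 = 9.3879
  oval-rooted: (108 − 130.5)² / 130.5 = 3.8793
  round-rooted: (63 − 65.25)² / 65.25 = 0.0776
χ² = 9.3879 + 3.8793 + 0.0776 = 13.3448 ≈ 13.345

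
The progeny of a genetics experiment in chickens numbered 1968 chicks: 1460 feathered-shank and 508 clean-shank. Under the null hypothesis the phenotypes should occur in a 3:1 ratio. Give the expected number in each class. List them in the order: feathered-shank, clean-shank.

1476, 492

The 3:1 ratio has 4 parts, so with N = 1968 the expected counts are:
  feathered-shank: 1968 × 3/4 = 1476
  clean-shank: 1968 × 1/4 = 492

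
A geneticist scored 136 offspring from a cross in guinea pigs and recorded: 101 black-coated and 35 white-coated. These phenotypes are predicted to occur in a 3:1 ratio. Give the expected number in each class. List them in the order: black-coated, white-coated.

102, 34

Expected counts for N = 136 under a 3:1 ratio (total parts = 4):
  black-coated: 136 × 3/4 = 102
  white-coated: 136 × 1/4 = 34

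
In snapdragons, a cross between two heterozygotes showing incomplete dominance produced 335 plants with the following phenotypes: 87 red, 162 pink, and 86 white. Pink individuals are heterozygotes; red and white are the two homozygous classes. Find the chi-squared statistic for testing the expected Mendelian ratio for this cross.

With incomplete dominance, a heterozygote × heterozygote cross gives a 1:2:1 phenotypic ratio.
Under the 1:2:1 hypothesis (Σ ratio = 4, N = 335):
  red: 335 × 1/4 = 83.75
  pink: 335 × 2/4 = 167.5
  white: 335 × 1/4 = 83.75
χ² = Σ (O − E)² / E
  red: (87 − 83.75)² / 83.75 = 0.1261
  pink: (162 − 167.5)² / 167.5 = 0.1806
  white: (86 − 83.75)² / 83.75 = 0.0604
χ² = 0.1261 + 0.1806 + 0.0604 = 0.3671 ≈ 0.367

0.367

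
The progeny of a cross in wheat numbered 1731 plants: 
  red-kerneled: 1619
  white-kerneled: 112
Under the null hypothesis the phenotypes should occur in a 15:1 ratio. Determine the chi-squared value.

Total ratio parts = 16. Expected numbers out of 1731:
  red-kerneled: 1731 × 15/16 = 1622.8125
  white-kerneled: 1731 × 1/16 = 108.1875
χ² = Σ (O − E)² / E
  red-kerneled: (1619 − 1622.8125)² / 1622.8125 = 0.0090
  white-kerneled: (112 − 108.1875)² / 108.1875 = 0.1344
χ² = 0.0090 + 0.1344 = 0.1434 ≈ 0.143

0.143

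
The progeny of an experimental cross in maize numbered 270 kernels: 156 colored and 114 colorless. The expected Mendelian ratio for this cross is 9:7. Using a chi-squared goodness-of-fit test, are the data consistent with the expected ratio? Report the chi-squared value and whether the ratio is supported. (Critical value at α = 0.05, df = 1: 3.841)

0.256; consistent

The 9:7 ratio has 16 parts, so with N = 270 the expected counts are:
  colored: 270 × 9/16 = 151.875
  colorless: 270 × 7/16 = 118.125
χ² = Σ (O − E)² / E
  colored: (156 − 151.875)² / 151.875 = 0.1120
  colorless: (114 − 118.125)² / 118.125 = 0.1440
χ² = 0.1120 + 0.1440 = 0.256
Degrees of freedom = 2 − 1 = 1; critical value at α = 0.05 is 3.841.
Since 0.256 < 3.841, we fail to reject the null hypothesis — the data are consistent with the 9:7 ratio.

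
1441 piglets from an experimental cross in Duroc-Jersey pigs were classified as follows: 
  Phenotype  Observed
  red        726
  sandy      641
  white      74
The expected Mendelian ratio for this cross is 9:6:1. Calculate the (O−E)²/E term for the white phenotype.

Expected counts for N = 1441 under a 9:6:1 ratio (total parts = 16):
  red: 1441 × 9/16 = 810.5625
  sandy: 1441 × 6/16 = 540.375
  white: 1441 × 1/16 = 90.0625
Contribution of white: (74 − 90.0625)² / 90.0625 = 2.8647

2.865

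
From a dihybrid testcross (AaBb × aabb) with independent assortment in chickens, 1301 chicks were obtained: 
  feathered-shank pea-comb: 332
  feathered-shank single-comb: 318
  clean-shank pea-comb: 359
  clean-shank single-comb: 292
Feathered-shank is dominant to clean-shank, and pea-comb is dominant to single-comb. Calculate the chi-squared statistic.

A dihybrid testcross with independent assortment gives a 1:1:1:1 ratio.
The 1:1:1:1 ratio has 4 parts, so with N = 1301 the expected counts are:
  feathered-shank pea-comb: 1301 × 1/4 = 325.25
  feathered-shank single-comb: 1301 × 1/4 = 325.25
  clean-shank pea-comb: 1301 × 1/4 = 325.25
  clean-shank single-comb: 1301 × 1/4 = 325.25
χ² = Σ (O − E)² / E
  feathered-shank pea-comb: (332 − 325.25)² / 325.25 = 0.1401
  feathered-shank single-comb: (318 − 325.25)² / 325.25 = 0.1616
  clean-shank pea-comb: (359 − 325.25)² / 325.25 = 3.5021
  clean-shank single-comb: (292 − 325.25)² / 325.25 = 3.3991
χ² = 0.1401 + 0.1616 + 3.5021 + 3.3991 = 7.2029 ≈ 7.203

7.203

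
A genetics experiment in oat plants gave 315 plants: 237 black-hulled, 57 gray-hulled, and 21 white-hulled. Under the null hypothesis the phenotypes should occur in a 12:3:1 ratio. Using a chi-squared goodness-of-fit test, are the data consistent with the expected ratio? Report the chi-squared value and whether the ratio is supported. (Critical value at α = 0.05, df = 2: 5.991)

0.162; consistent

The 12:3:1 ratio has 16 parts, so with N = 315 the expected counts are:
  black-hulled: 315 × 12/16 = 236.25
  gray-hulled: 315 × 3/16 = 59.0625
  white-hulled: 315 × 1/16 = 19.6875
χ² = Σ (O − E)² / E
  black-hulled: (237 − 236.25)² / 236.25 = 0.0024
  gray-hulled: (57 − 59.0625)² / 59.0625 = 0.0720
  white-hulled: (21 − 19.6875)² / 19.6875 = 0.0875
χ² = 0.0024 + 0.0720 + 0.0875 = 0.1619 ≈ 0.162
Degrees of freedom = 3 − 1 = 2; critical value at α = 0.05 is 5.991.
Since 0.162 < 5.991, we fail to reject the null hypothesis — the data are consistent with the 12:3:1 ratio.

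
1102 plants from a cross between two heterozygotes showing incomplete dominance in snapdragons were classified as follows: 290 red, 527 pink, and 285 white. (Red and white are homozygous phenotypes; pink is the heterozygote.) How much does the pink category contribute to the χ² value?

With incomplete dominance, a heterozygote × heterozygote cross gives a 1:2:1 phenotypic ratio.
Expected counts for N = 1102 under a 1:2:1 ratio (total parts = 4):
  red: 1102 × 1/4 = 275.5
  pink: 1102 × 2/4 = 551
  white: 1102 × 1/4 = 275.5
Contribution of pink: (527 − 551)² / 551 = 1.0454

1.045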